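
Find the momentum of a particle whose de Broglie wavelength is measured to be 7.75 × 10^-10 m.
8.55 × 10^-25 kg·m/s

From the de Broglie relation λ = h/p, we solve for p:

p = h/λ
p = (6.626 × 10^-34 J·s) / (7.75 × 10^-10 m)
p = 8.55 × 10^-25 kg·m/s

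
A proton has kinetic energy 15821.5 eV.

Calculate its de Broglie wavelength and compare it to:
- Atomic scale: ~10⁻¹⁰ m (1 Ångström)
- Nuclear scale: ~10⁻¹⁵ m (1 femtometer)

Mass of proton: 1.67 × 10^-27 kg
λ = 2.28 × 10^-13 m, which is between nuclear and atomic scales.

Using λ = h/√(2mKE):

KE = 15821.5 eV = 2.535 × 10^-15 J

λ = h/√(2mKE)
λ = (6.626 × 10^-34 J·s) / √(2 × 1.67 × 10^-27 kg × 2.535 × 10^-15 J)
λ = 2.28 × 10^-13 m

Comparison:
- Atomic scale (10⁻¹⁰ m): λ is 0.0023× this size
- Nuclear scale (10⁻¹⁵ m): λ is 2.3e+02× this size

The wavelength is between nuclear and atomic scales.

This wavelength is appropriate for probing atomic structure but too large for nuclear physics experiments.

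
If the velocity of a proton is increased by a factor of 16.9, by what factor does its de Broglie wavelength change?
The wavelength decreases by a factor of 16.9.

From λ = h/(mv), the wavelength is inversely proportional to velocity:

λ ∝ 1/v

If v → 16.9v, then λ → λ/16.9

When velocity is increased by a factor of 16.9, the wavelength decreases by a factor of 16.9.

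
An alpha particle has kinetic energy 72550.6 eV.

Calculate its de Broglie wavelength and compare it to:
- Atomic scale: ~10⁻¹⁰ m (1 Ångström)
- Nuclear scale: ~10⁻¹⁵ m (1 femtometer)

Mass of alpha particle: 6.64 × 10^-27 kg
λ = 5.33 × 10^-14 m, which is between nuclear and atomic scales.

Using λ = h/√(2mKE):

KE = 72550.6 eV = 1.162 × 10^-14 J

λ = h/√(2mKE)
λ = (6.626 × 10^-34 J·s) / √(2 × 6.64 × 10^-27 kg × 1.162 × 10^-14 J)
λ = 5.33 × 10^-14 m

Comparison:
- Atomic scale (10⁻¹⁰ m): λ is 0.00053× this size
- Nuclear scale (10⁻¹⁵ m): λ is 53× this size

The wavelength is between nuclear and atomic scales.

This wavelength is appropriate for probing atomic structure but too large for nuclear physics experiments.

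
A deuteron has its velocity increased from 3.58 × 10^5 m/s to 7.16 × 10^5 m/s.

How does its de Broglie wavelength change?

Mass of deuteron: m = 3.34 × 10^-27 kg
The wavelength decreases by a factor of 2.

Using λ = h/(mv):

Initial wavelength: λ₁ = h/(mv₁) = 5.54 × 10^-13 m
Final wavelength: λ₂ = h/(mv₂) = 2.77 × 10^-13 m

Since λ ∝ 1/v, when velocity increases by a factor of 2, the wavelength decreases by a factor of 2.

λ₂/λ₁ = v₁/v₂ = 1/2

The wavelength decreases by a factor of 2.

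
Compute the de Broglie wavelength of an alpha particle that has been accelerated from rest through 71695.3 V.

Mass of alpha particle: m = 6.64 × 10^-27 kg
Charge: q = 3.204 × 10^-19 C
3.79 × 10^-14 m

When a particle is accelerated through voltage V, it gains kinetic energy KE = qV.

The de Broglie wavelength is then λ = h/√(2mqV):

λ = h/√(2mqV)
λ = (6.626 × 10^-34 J·s) / √(2 × 6.64 × 10^-27 kg × 3.204 × 10^-19 C × 71695.3 V)
λ = 3.79 × 10^-14 m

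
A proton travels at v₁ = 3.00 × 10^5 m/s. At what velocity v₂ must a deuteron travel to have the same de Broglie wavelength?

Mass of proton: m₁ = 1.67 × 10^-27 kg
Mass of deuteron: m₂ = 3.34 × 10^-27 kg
v₂ = 1.50 × 10^5 m/s

For equal de Broglie wavelengths: λ₁ = λ₂

h/(m₁v₁) = h/(m₂v₂)
m₁v₁ = m₂v₂
v₂ = v₁ · (m₁/m₂)

v₂ = 3.00 × 10^5 m/s × (1.67 × 10^-27 kg / 3.34 × 10^-27 kg)
v₂ = 1.50 × 10^5 m/s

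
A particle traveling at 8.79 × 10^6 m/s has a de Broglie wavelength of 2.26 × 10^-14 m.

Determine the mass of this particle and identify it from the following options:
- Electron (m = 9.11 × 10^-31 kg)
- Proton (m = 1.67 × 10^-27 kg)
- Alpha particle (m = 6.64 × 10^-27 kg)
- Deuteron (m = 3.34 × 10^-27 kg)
The particle is a deuteron.

From λ = h/(mv), solve for mass:

m = h/(λv)
m = (6.626 × 10^-34 J·s) / (2.26 × 10^-14 m × 8.79 × 10^6 m/s)
m = 3.34 × 10^-27 kg

Comparing with the listed masses, this is closest to a deuteron.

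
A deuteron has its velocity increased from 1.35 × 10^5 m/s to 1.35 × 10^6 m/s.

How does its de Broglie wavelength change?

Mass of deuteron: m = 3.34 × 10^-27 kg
The wavelength decreases by a factor of 10.

Using λ = h/(mv):

Initial wavelength: λ₁ = h/(mv₁) = 1.47 × 10^-12 m
Final wavelength: λ₂ = h/(mv₂) = 1.47 × 10^-13 m

Since λ ∝ 1/v, when velocity increases by a factor of 10, the wavelength decreases by a factor of 10.

λ₂/λ₁ = v₁/v₂ = 1/10

The wavelength decreases by a factor of 10.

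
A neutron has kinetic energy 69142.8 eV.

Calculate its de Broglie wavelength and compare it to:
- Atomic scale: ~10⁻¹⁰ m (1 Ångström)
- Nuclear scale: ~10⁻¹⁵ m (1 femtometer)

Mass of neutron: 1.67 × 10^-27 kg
λ = 1.09 × 10^-13 m, which is between nuclear and atomic scales.

Using λ = h/√(2mKE):

KE = 69142.8 eV = 1.108 × 10^-14 J

λ = h/√(2mKE)
λ = (6.626 × 10^-34 J·s) / √(2 × 1.67 × 10^-27 kg × 1.108 × 10^-14 J)
λ = 1.09 × 10^-13 m

Comparison:
- Atomic scale (10⁻¹⁰ m): λ is 0.0011× this size
- Nuclear scale (10⁻¹⁵ m): λ is 1.1e+02× this size

The wavelength is between nuclear and atomic scales.

This wavelength is appropriate for probing atomic structure but too large for nuclear physics experiments.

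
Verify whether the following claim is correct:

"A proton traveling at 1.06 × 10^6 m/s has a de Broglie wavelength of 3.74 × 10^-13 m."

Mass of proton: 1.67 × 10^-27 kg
True

The claim is correct.

Using λ = h/(mv):
λ = (6.626 × 10^-34 J·s) / (1.67 × 10^-27 kg × 1.06 × 10^6 m/s)
λ = 3.74 × 10^-13 m

This matches the claimed value.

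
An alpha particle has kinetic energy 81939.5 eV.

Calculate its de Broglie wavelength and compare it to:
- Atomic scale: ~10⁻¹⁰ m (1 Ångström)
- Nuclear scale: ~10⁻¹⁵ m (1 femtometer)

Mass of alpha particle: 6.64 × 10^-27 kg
λ = 5.02 × 10^-14 m, which is between nuclear and atomic scales.

Using λ = h/√(2mKE):

KE = 81939.5 eV = 1.313 × 10^-14 J

λ = h/√(2mKE)
λ = (6.626 × 10^-34 J·s) / √(2 × 6.64 × 10^-27 kg × 1.313 × 10^-14 J)
λ = 5.02 × 10^-14 m

Comparison:
- Atomic scale (10⁻¹⁰ m): λ is 0.0005× this size
- Nuclear scale (10⁻¹⁵ m): λ is 50× this size

The wavelength is between nuclear and atomic scales.

This wavelength is appropriate for probing atomic structure but too large for nuclear physics experiments.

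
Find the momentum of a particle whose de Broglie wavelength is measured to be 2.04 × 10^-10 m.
3.25 × 10^-24 kg·m/s

From the de Broglie relation λ = h/p, we solve for p:

p = h/λ
p = (6.626 × 10^-34 J·s) / (2.04 × 10^-10 m)
p = 3.25 × 10^-24 kg·m/s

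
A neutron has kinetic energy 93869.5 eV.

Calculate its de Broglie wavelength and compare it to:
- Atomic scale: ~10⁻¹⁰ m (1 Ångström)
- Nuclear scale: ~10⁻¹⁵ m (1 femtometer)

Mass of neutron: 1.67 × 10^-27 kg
λ = 9.35 × 10^-14 m, which is between nuclear and atomic scales.

Using λ = h/√(2mKE):

KE = 93869.5 eV = 1.504 × 10^-14 J

λ = h/√(2mKE)
λ = (6.626 × 10^-34 J·s) / √(2 × 1.67 × 10^-27 kg × 1.504 × 10^-14 J)
λ = 9.35 × 10^-14 m

Comparison:
- Atomic scale (10⁻¹⁰ m): λ is 0.00093× this size
- Nuclear scale (10⁻¹⁵ m): λ is 93× this size

The wavelength is between nuclear and atomic scales.

This wavelength is appropriate for probing atomic structure but too large for nuclear physics experiments.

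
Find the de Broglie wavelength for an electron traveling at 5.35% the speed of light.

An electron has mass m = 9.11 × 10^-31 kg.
4.53 × 10^-11 m

Using the de Broglie relation λ = h/(mv):

v = 5.35% × c = 1.604 × 10^7 m/s

λ = h/(mv)
λ = (6.626 × 10^-34 J·s) / (9.11 × 10^-31 kg × 1.604 × 10^7 m/s)
λ = 4.53 × 10^-11 m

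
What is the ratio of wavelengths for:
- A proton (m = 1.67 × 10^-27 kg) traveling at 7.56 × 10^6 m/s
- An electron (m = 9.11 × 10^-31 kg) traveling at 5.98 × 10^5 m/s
λ₁/λ₂ = 4.32 × 10^-5

Using λ = h/(mv):

λ₁ = h/(m₁v₁) = 5.25 × 10^-14 m
λ₂ = h/(m₂v₂) = 1.22 × 10^-9 m

Ratio λ₁/λ₂ = (m₂v₂)/(m₁v₁)
         = (9.11 × 10^-31 kg × 5.98 × 10^5 m/s) / (1.67 × 10^-27 kg × 7.56 × 10^6 m/s)
         = 4.32 × 10^-5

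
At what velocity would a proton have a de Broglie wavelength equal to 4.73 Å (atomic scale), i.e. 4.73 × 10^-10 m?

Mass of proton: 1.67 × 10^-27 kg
8.39 × 10^2 m/s

From λ = h/(mv), solve for v:

v = h/(mλ)
v = (6.626 × 10^-34 J·s) / (1.67 × 10^-27 kg × 4.73 × 10^-10 m)
v = 8.39 × 10^2 m/s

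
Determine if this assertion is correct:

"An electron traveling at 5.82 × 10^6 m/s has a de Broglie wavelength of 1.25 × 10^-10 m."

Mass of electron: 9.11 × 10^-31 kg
True

The claim is correct.

Using λ = h/(mv):
λ = (6.626 × 10^-34 J·s) / (9.11 × 10^-31 kg × 5.82 × 10^6 m/s)
λ = 1.25 × 10^-10 m

This matches the claimed value.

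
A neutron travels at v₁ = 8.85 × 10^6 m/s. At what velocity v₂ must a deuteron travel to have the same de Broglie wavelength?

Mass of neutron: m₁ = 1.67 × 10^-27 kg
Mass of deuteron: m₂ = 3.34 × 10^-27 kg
v₂ = 4.42 × 10^6 m/s

For equal de Broglie wavelengths: λ₁ = λ₂

h/(m₁v₁) = h/(m₂v₂)
m₁v₁ = m₂v₂
v₂ = v₁ · (m₁/m₂)

v₂ = 8.85 × 10^6 m/s × (1.67 × 10^-27 kg / 3.34 × 10^-27 kg)
v₂ = 4.42 × 10^6 m/s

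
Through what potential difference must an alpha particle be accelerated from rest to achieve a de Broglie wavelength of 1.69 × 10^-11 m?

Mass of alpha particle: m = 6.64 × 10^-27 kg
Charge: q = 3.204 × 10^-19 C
3.61 × 10^-1 V

From λ = h/√(2mqV), we solve for V:

λ² = h²/(2mqV)
V = h²/(2mqλ²)
V = (6.626 × 10^-34 J·s)² / (2 × 6.64 × 10^-27 kg × 3.204 × 10^-19 C × (1.69 × 10^-11 m)²)
V = 3.61 × 10^-1 V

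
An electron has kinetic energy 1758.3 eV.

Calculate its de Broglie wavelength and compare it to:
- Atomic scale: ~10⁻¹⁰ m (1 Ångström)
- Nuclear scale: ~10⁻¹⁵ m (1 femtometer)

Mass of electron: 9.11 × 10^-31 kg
λ = 2.92 × 10^-11 m, which is between nuclear and atomic scales.

Using λ = h/√(2mKE):

KE = 1758.3 eV = 2.817 × 10^-16 J

λ = h/√(2mKE)
λ = (6.626 × 10^-34 J·s) / √(2 × 9.11 × 10^-31 kg × 2.817 × 10^-16 J)
λ = 2.92 × 10^-11 m

Comparison:
- Atomic scale (10⁻¹⁰ m): λ is 0.29× this size
- Nuclear scale (10⁻¹⁵ m): λ is 2.9e+04× this size

The wavelength is between nuclear and atomic scales.

This wavelength is appropriate for probing atomic structure but too large for nuclear physics experiments.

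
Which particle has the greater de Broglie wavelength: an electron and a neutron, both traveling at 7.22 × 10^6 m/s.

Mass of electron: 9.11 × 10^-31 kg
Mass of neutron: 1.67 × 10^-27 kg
The electron has the longer wavelength.

Using λ = h/(mv), since both particles have the same velocity, the wavelength depends only on mass.

For electron: λ₁ = h/(m₁v) = 1.01 × 10^-10 m
For neutron: λ₂ = h/(m₂v) = 5.50 × 10^-14 m

Since λ ∝ 1/m at constant velocity, the lighter particle has the longer wavelength.

The electron has the longer de Broglie wavelength.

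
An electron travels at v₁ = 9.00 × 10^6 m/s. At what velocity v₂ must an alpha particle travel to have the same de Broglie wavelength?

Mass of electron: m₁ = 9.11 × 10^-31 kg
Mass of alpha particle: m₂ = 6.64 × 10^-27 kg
v₂ = 1.23 × 10^3 m/s

For equal de Broglie wavelengths: λ₁ = λ₂

h/(m₁v₁) = h/(m₂v₂)
m₁v₁ = m₂v₂
v₂ = v₁ · (m₁/m₂)

v₂ = 9.00 × 10^6 m/s × (9.11 × 10^-31 kg / 6.64 × 10^-27 kg)
v₂ = 1.23 × 10^3 m/s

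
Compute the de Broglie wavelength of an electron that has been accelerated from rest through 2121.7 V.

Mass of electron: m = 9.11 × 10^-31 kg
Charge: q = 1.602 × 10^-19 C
2.66 × 10^-11 m

When a particle is accelerated through voltage V, it gains kinetic energy KE = qV.

The de Broglie wavelength is then λ = h/√(2mqV):

λ = h/√(2mqV)
λ = (6.626 × 10^-34 J·s) / √(2 × 9.11 × 10^-31 kg × 1.602 × 10^-19 C × 2121.7 V)
λ = 2.66 × 10^-11 m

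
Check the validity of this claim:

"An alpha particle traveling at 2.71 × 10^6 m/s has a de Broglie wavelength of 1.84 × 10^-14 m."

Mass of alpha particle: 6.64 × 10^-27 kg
False

The claim is incorrect.

Using λ = h/(mv):
λ = (6.626 × 10^-34 J·s) / (6.64 × 10^-27 kg × 2.71 × 10^6 m/s)
λ = 3.68 × 10^-14 m

The actual wavelength differs from the claimed 1.84 × 10^-14 m.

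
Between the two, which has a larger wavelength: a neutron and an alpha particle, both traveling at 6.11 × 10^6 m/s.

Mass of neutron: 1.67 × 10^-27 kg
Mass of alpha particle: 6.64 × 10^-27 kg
The neutron has the longer wavelength.

Using λ = h/(mv), since both particles have the same velocity, the wavelength depends only on mass.

For neutron: λ₁ = h/(m₁v) = 6.49 × 10^-14 m
For alpha particle: λ₂ = h/(m₂v) = 1.63 × 10^-14 m

Since λ ∝ 1/m at constant velocity, the lighter particle has the longer wavelength.

The neutron has the longer de Broglie wavelength.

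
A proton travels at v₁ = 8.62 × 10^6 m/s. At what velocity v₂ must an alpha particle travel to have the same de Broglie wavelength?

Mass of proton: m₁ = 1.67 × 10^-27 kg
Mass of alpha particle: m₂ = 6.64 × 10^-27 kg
v₂ = 2.17 × 10^6 m/s

For equal de Broglie wavelengths: λ₁ = λ₂

h/(m₁v₁) = h/(m₂v₂)
m₁v₁ = m₂v₂
v₂ = v₁ · (m₁/m₂)

v₂ = 8.62 × 10^6 m/s × (1.67 × 10^-27 kg / 6.64 × 10^-27 kg)
v₂ = 2.17 × 10^6 m/s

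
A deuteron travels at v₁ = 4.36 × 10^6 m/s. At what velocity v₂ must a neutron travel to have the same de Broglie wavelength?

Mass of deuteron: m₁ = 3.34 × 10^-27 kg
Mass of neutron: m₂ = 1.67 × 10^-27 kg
v₂ = 8.72 × 10^6 m/s

For equal de Broglie wavelengths: λ₁ = λ₂

h/(m₁v₁) = h/(m₂v₂)
m₁v₁ = m₂v₂
v₂ = v₁ · (m₁/m₂)

v₂ = 4.36 × 10^6 m/s × (3.34 × 10^-27 kg / 1.67 × 10^-27 kg)
v₂ = 8.72 × 10^6 m/s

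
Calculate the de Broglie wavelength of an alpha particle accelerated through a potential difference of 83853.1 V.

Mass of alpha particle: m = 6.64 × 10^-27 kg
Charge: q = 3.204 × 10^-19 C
3.51 × 10^-14 m

When a particle is accelerated through voltage V, it gains kinetic energy KE = qV.

The de Broglie wavelength is then λ = h/√(2mqV):

λ = h/√(2mqV)
λ = (6.626 × 10^-34 J·s) / √(2 × 6.64 × 10^-27 kg × 3.204 × 10^-19 C × 83853.1 V)
λ = 3.51 × 10^-14 m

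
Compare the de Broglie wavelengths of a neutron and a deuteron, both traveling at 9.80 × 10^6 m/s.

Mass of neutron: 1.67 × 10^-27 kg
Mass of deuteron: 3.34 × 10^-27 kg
The neutron has the longer wavelength.

Using λ = h/(mv), since both particles have the same velocity, the wavelength depends only on mass.

For neutron: λ₁ = h/(m₁v) = 4.05 × 10^-14 m
For deuteron: λ₂ = h/(m₂v) = 2.02 × 10^-14 m

Since λ ∝ 1/m at constant velocity, the lighter particle has the longer wavelength.

The neutron has the longer de Broglie wavelength.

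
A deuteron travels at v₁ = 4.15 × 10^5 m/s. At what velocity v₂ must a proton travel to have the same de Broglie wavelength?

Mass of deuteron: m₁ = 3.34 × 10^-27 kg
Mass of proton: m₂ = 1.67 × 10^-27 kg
v₂ = 8.30 × 10^5 m/s

For equal de Broglie wavelengths: λ₁ = λ₂

h/(m₁v₁) = h/(m₂v₂)
m₁v₁ = m₂v₂
v₂ = v₁ · (m₁/m₂)

v₂ = 4.15 × 10^5 m/s × (3.34 × 10^-27 kg / 1.67 × 10^-27 kg)
v₂ = 8.30 × 10^5 m/s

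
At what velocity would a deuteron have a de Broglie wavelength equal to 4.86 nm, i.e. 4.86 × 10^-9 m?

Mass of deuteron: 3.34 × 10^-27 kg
4.08 × 10^1 m/s

From λ = h/(mv), solve for v:

v = h/(mλ)
v = (6.626 × 10^-34 J·s) / (3.34 × 10^-27 kg × 4.86 × 10^-9 m)
v = 4.08 × 10^1 m/s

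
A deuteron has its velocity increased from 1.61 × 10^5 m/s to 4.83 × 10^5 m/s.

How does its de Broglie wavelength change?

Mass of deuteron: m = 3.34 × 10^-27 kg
The wavelength decreases by a factor of 3.

Using λ = h/(mv):

Initial wavelength: λ₁ = h/(mv₁) = 1.23 × 10^-12 m
Final wavelength: λ₂ = h/(mv₂) = 4.11 × 10^-13 m

Since λ ∝ 1/v, when velocity increases by a factor of 3, the wavelength decreases by a factor of 3.

λ₂/λ₁ = v₁/v₂ = 1/3

The wavelength decreases by a factor of 3.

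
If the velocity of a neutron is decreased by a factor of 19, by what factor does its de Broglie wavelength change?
The wavelength increases by a factor of 19.

From λ = h/(mv), the wavelength is inversely proportional to velocity:

λ ∝ 1/v

If v → v/19, then λ → 19λ

When velocity is decreased by a factor of 19, the wavelength increases by a factor of 19.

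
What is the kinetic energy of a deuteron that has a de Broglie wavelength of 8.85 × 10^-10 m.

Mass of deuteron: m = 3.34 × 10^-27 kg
8.39 × 10^-23 J (or 5.24 × 10^-4 eV)

From λ = h/√(2mKE), we solve for KE:

λ² = h²/(2mKE)
KE = h²/(2mλ²)
KE = (6.626 × 10^-34 J·s)² / (2 × 3.34 × 10^-27 kg × (8.85 × 10^-10 m)²)
KE = 8.39 × 10^-23 J
KE = 5.24 × 10^-4 eV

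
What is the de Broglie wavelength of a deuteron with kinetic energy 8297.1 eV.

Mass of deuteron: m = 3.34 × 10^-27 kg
2.22 × 10^-13 m

Using λ = h/√(2mKE):

First convert KE to Joules: KE = 8297.1 eV = 1.329 × 10^-15 J

λ = h/√(2mKE)
λ = (6.626 × 10^-34 J·s) / √(2 × 3.34 × 10^-27 kg × 1.329 × 10^-15 J)
λ = 2.22 × 10^-13 m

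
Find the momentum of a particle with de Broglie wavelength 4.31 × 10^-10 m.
1.54 × 10^-24 kg·m/s

From the de Broglie relation λ = h/p, we solve for p:

p = h/λ
p = (6.626 × 10^-34 J·s) / (4.31 × 10^-10 m)
p = 1.54 × 10^-24 kg·m/s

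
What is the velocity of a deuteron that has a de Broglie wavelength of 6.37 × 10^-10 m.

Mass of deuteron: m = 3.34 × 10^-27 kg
3.11 × 10^2 m/s

From the de Broglie relation λ = h/(mv), we solve for v:

v = h/(mλ)
v = (6.626 × 10^-34 J·s) / (3.34 × 10^-27 kg × 6.37 × 10^-10 m)
v = 3.11 × 10^2 m/s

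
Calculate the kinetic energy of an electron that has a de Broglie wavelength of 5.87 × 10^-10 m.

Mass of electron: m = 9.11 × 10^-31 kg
6.99 × 10^-19 J (or 4.36 eV)

From λ = h/√(2mKE), we solve for KE:

λ² = h²/(2mKE)
KE = h²/(2mλ²)
KE = (6.626 × 10^-34 J·s)² / (2 × 9.11 × 10^-31 kg × (5.87 × 10^-10 m)²)
KE = 6.99 × 10^-19 J
KE = 4.36 eV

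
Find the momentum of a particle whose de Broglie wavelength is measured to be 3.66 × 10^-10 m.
1.81 × 10^-24 kg·m/s

From the de Broglie relation λ = h/p, we solve for p:

p = h/λ
p = (6.626 × 10^-34 J·s) / (3.66 × 10^-10 m)
p = 1.81 × 10^-24 kg·m/s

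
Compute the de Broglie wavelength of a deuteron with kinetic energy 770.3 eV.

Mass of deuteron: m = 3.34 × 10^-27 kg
7.30 × 10^-13 m

Using λ = h/√(2mKE):

First convert KE to Joules: KE = 770.3 eV = 1.234 × 10^-16 J

λ = h/√(2mKE)
λ = (6.626 × 10^-34 J·s) / √(2 × 3.34 × 10^-27 kg × 1.234 × 10^-16 J)
λ = 7.30 × 10^-13 m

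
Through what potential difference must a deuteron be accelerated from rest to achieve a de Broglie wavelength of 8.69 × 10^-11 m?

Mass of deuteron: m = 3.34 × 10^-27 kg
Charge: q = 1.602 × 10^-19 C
5.43 × 10^-2 V

From λ = h/√(2mqV), we solve for V:

λ² = h²/(2mqV)
V = h²/(2mqλ²)
V = (6.626 × 10^-34 J·s)² / (2 × 3.34 × 10^-27 kg × 1.602 × 10^-19 C × (8.69 × 10^-11 m)²)
V = 5.43 × 10^-2 V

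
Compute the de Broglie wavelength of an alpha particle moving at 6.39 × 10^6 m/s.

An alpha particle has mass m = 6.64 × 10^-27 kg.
1.56 × 10^-14 m

Using the de Broglie relation λ = h/(mv):

λ = h/(mv)
λ = (6.626 × 10^-34 J·s) / (6.64 × 10^-27 kg × 6.39 × 10^6 m/s)
λ = 1.56 × 10^-14 m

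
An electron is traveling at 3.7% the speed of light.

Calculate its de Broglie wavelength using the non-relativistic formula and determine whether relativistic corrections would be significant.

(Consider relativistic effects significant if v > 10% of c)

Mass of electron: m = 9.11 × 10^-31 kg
No, relativistic corrections are not needed.

Using the non-relativistic de Broglie formula λ = h/(mv):

v = 3.7% × c = 1.109 × 10^7 m/s

λ = h/(mv)
λ = (6.626 × 10^-34 J·s) / (9.11 × 10^-31 kg × 1.109 × 10^7 m/s)
λ = 6.56 × 10^-11 m

Since v = 3.7% of c < 10% of c, relativistic corrections are NOT significant and this non-relativistic result is a good approximation.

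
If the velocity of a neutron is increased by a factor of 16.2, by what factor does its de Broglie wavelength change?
The wavelength decreases by a factor of 16.2.

From λ = h/(mv), the wavelength is inversely proportional to velocity:

λ ∝ 1/v

If v → 16.2v, then λ → λ/16.2

When velocity is increased by a factor of 16.2, the wavelength decreases by a factor of 16.2.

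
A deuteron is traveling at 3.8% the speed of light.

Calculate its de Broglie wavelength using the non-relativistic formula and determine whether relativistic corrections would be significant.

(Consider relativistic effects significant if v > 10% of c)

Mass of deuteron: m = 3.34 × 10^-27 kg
No, relativistic corrections are not needed.

Using the non-relativistic de Broglie formula λ = h/(mv):

v = 3.8% × c = 1.139 × 10^7 m/s

λ = h/(mv)
λ = (6.626 × 10^-34 J·s) / (3.34 × 10^-27 kg × 1.139 × 10^7 m/s)
λ = 1.74 × 10^-14 m

Since v = 3.8% of c < 10% of c, relativistic corrections are NOT significant and this non-relativistic result is a good approximation.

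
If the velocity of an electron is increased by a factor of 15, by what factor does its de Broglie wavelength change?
The wavelength decreases by a factor of 15.

From λ = h/(mv), the wavelength is inversely proportional to velocity:

λ ∝ 1/v

If v → 15v, then λ → λ/15

When velocity is increased by a factor of 15, the wavelength decreases by a factor of 15.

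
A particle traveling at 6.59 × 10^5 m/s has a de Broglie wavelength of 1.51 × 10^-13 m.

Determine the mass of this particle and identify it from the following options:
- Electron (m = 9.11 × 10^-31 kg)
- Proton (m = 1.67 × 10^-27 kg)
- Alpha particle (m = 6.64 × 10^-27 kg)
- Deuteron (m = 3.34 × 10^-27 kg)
The particle is an alpha particle.

From λ = h/(mv), solve for mass:

m = h/(λv)
m = (6.626 × 10^-34 J·s) / (1.51 × 10^-13 m × 6.59 × 10^5 m/s)
m = 6.66 × 10^-27 kg

Comparing with the listed masses, this is closest to an alpha particle.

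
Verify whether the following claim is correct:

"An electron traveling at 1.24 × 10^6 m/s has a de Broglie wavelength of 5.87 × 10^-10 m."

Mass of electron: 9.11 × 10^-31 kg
True

The claim is correct.

Using λ = h/(mv):
λ = (6.626 × 10^-34 J·s) / (9.11 × 10^-31 kg × 1.24 × 10^6 m/s)
λ = 5.87 × 10^-10 m

This matches the claimed value.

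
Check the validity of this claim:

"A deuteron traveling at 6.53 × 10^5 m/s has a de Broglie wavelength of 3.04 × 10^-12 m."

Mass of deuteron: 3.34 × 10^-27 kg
False

The claim is incorrect.

Using λ = h/(mv):
λ = (6.626 × 10^-34 J·s) / (3.34 × 10^-27 kg × 6.53 × 10^5 m/s)
λ = 3.04 × 10^-13 m

The actual wavelength differs from the claimed 3.04 × 10^-12 m.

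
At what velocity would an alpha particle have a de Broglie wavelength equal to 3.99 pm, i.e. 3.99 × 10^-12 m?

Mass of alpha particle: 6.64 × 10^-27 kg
2.50 × 10^4 m/s

From λ = h/(mv), solve for v:

v = h/(mλ)
v = (6.626 × 10^-34 J·s) / (6.64 × 10^-27 kg × 3.99 × 10^-12 m)
v = 2.50 × 10^4 m/s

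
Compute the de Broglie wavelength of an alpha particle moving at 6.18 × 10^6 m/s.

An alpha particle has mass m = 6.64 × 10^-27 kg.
1.61 × 10^-14 m

Using the de Broglie relation λ = h/(mv):

λ = h/(mv)
λ = (6.626 × 10^-34 J·s) / (6.64 × 10^-27 kg × 6.18 × 10^6 m/s)
λ = 1.61 × 10^-14 m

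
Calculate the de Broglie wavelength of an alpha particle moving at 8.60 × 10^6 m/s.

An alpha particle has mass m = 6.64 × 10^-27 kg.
1.16 × 10^-14 m

Using the de Broglie relation λ = h/(mv):

λ = h/(mv)
λ = (6.626 × 10^-34 J·s) / (6.64 × 10^-27 kg × 8.60 × 10^6 m/s)
λ = 1.16 × 10^-14 m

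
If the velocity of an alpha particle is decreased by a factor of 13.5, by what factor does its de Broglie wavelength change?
The wavelength increases by a factor of 13.5.

From λ = h/(mv), the wavelength is inversely proportional to velocity:

λ ∝ 1/v

If v → v/13.5, then λ → 13.5λ

When velocity is decreased by a factor of 13.5, the wavelength increases by a factor of 13.5.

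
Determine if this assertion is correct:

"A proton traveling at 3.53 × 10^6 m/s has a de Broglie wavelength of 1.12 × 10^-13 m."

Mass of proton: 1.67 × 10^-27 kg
True

The claim is correct.

Using λ = h/(mv):
λ = (6.626 × 10^-34 J·s) / (1.67 × 10^-27 kg × 3.53 × 10^6 m/s)
λ = 1.12 × 10^-13 m

This matches the claimed value.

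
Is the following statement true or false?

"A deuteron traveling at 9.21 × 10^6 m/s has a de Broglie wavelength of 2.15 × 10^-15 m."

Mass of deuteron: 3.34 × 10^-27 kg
False

The claim is incorrect.

Using λ = h/(mv):
λ = (6.626 × 10^-34 J·s) / (3.34 × 10^-27 kg × 9.21 × 10^6 m/s)
λ = 2.15 × 10^-14 m

The actual wavelength differs from the claimed 2.15 × 10^-15 m.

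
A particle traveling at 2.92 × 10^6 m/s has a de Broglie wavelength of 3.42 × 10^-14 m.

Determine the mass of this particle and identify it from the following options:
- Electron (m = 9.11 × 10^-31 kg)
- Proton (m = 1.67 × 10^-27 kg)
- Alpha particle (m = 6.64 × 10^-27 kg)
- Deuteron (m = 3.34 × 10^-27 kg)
The particle is an alpha particle.

From λ = h/(mv), solve for mass:

m = h/(λv)
m = (6.626 × 10^-34 J·s) / (3.42 × 10^-14 m × 2.92 × 10^6 m/s)
m = 6.64 × 10^-27 kg

Comparing with the listed masses, this is closest to an alpha particle.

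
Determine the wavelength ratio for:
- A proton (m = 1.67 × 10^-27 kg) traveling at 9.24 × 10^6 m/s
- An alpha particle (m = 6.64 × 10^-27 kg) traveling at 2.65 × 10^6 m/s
λ₁/λ₂ = 1.14

Using λ = h/(mv):

λ₁ = h/(m₁v₁) = 4.29 × 10^-14 m
λ₂ = h/(m₂v₂) = 3.77 × 10^-14 m

Ratio λ₁/λ₂ = (m₂v₂)/(m₁v₁)
         = (6.64 × 10^-27 kg × 2.65 × 10^6 m/s) / (1.67 × 10^-27 kg × 9.24 × 10^6 m/s)
         = 1.14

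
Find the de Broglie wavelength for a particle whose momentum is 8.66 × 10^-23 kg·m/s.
7.65 × 10^-12 m

Using the de Broglie relation λ = h/p:

λ = h/p
λ = (6.626 × 10^-34 J·s) / (8.66 × 10^-23 kg·m/s)
λ = 7.65 × 10^-12 m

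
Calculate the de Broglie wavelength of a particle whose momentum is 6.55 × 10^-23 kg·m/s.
1.01 × 10^-11 m

Using the de Broglie relation λ = h/p:

λ = h/p
λ = (6.626 × 10^-34 J·s) / (6.55 × 10^-23 kg·m/s)
λ = 1.01 × 10^-11 m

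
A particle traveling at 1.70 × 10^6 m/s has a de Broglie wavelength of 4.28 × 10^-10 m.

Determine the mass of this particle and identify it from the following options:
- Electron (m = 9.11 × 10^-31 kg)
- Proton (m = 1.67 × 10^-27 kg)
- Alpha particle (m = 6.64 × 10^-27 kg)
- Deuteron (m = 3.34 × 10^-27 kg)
The particle is an electron.

From λ = h/(mv), solve for mass:

m = h/(λv)
m = (6.626 × 10^-34 J·s) / (4.28 × 10^-10 m × 1.70 × 10^6 m/s)
m = 9.11 × 10^-31 kg

Comparing with the listed masses, this is closest to an electron.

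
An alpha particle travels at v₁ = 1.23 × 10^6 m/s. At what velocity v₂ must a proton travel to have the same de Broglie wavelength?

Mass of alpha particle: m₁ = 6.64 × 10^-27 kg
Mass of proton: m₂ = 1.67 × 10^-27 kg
v₂ = 4.89 × 10^6 m/s

For equal de Broglie wavelengths: λ₁ = λ₂

h/(m₁v₁) = h/(m₂v₂)
m₁v₁ = m₂v₂
v₂ = v₁ · (m₁/m₂)

v₂ = 1.23 × 10^6 m/s × (6.64 × 10^-27 kg / 1.67 × 10^-27 kg)
v₂ = 4.89 × 10^6 m/s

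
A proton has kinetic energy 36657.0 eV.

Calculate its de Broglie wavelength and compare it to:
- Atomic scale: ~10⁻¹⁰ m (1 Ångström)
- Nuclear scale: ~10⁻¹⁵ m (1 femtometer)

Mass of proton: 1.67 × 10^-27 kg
λ = 1.50 × 10^-13 m, which is between nuclear and atomic scales.

Using λ = h/√(2mKE):

KE = 36657.0 eV = 5.873 × 10^-15 J

λ = h/√(2mKE)
λ = (6.626 × 10^-34 J·s) / √(2 × 1.67 × 10^-27 kg × 5.873 × 10^-15 J)
λ = 1.50 × 10^-13 m

Comparison:
- Atomic scale (10⁻¹⁰ m): λ is 0.0015× this size
- Nuclear scale (10⁻¹⁵ m): λ is 1.5e+02× this size

The wavelength is between nuclear and atomic scales.

This wavelength is appropriate for probing atomic structure but too large for nuclear physics experiments.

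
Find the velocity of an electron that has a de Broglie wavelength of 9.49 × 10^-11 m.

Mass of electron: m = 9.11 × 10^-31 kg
7.66 × 10^6 m/s

From the de Broglie relation λ = h/(mv), we solve for v:

v = h/(mλ)
v = (6.626 × 10^-34 J·s) / (9.11 × 10^-31 kg × 9.49 × 10^-11 m)
v = 7.66 × 10^6 m/s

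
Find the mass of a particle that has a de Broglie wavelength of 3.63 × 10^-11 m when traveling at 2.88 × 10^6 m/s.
6.34 × 10^-30 kg

From the de Broglie relation λ = h/(mv), we solve for m:

m = h/(λv)
m = (6.626 × 10^-34 J·s) / (3.63 × 10^-11 m × 2.88 × 10^6 m/s)
m = 6.34 × 10^-30 kg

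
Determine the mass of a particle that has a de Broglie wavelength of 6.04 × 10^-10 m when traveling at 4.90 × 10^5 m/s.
2.24 × 10^-30 kg

From the de Broglie relation λ = h/(mv), we solve for m:

m = h/(λv)
m = (6.626 × 10^-34 J·s) / (6.04 × 10^-10 m × 4.90 × 10^5 m/s)
m = 2.24 × 10^-30 kg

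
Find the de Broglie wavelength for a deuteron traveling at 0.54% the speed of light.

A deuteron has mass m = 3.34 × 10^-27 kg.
1.23 × 10^-13 m

Using the de Broglie relation λ = h/(mv):

v = 0.54% × c = 1.619 × 10^6 m/s

λ = h/(mv)
λ = (6.626 × 10^-34 J·s) / (3.34 × 10^-27 kg × 1.619 × 10^6 m/s)
λ = 1.23 × 10^-13 m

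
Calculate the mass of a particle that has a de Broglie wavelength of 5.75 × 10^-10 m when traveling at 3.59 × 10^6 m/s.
3.21 × 10^-31 kg

From the de Broglie relation λ = h/(mv), we solve for m:

m = h/(λv)
m = (6.626 × 10^-34 J·s) / (5.75 × 10^-10 m × 3.59 × 10^6 m/s)
m = 3.21 × 10^-31 kg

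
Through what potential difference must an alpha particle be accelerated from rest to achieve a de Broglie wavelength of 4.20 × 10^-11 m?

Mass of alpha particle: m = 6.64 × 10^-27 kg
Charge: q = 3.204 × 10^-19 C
5.85 × 10^-2 V

From λ = h/√(2mqV), we solve for V:

λ² = h²/(2mqV)
V = h²/(2mqλ²)
V = (6.626 × 10^-34 J·s)² / (2 × 6.64 × 10^-27 kg × 3.204 × 10^-19 C × (4.20 × 10^-11 m)²)
V = 5.85 × 10^-2 V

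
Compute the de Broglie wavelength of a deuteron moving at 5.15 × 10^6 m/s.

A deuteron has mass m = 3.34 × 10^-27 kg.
3.85 × 10^-14 m

Using the de Broglie relation λ = h/(mv):

λ = h/(mv)
λ = (6.626 × 10^-34 J·s) / (3.34 × 10^-27 kg × 5.15 × 10^6 m/s)
λ = 3.85 × 10^-14 m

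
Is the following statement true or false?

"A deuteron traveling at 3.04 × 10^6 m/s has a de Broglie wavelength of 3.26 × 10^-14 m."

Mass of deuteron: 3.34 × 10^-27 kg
False

The claim is incorrect.

Using λ = h/(mv):
λ = (6.626 × 10^-34 J·s) / (3.34 × 10^-27 kg × 3.04 × 10^6 m/s)
λ = 6.53 × 10^-14 m

The actual wavelength differs from the claimed 3.26 × 10^-14 m.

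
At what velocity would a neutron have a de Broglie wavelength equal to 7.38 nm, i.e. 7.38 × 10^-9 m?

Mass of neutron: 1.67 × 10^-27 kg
5.38 × 10^1 m/s

From λ = h/(mv), solve for v:

v = h/(mλ)
v = (6.626 × 10^-34 J·s) / (1.67 × 10^-27 kg × 7.38 × 10^-9 m)
v = 5.38 × 10^1 m/s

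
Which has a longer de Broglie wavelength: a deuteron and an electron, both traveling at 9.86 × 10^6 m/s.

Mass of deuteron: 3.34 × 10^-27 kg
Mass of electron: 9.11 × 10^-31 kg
The electron has the longer wavelength.

Using λ = h/(mv), since both particles have the same velocity, the wavelength depends only on mass.

For deuteron: λ₁ = h/(m₁v) = 2.01 × 10^-14 m
For electron: λ₂ = h/(m₂v) = 7.38 × 10^-11 m

Since λ ∝ 1/m at constant velocity, the lighter particle has the longer wavelength.

The electron has the longer de Broglie wavelength.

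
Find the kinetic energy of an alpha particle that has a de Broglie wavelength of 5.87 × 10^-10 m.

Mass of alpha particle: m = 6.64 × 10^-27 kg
9.59 × 10^-23 J (or 5.99 × 10^-4 eV)

From λ = h/√(2mKE), we solve for KE:

λ² = h²/(2mKE)
KE = h²/(2mλ²)
KE = (6.626 × 10^-34 J·s)² / (2 × 6.64 × 10^-27 kg × (5.87 × 10^-10 m)²)
KE = 9.59 × 10^-23 J
KE = 5.99 × 10^-4 eV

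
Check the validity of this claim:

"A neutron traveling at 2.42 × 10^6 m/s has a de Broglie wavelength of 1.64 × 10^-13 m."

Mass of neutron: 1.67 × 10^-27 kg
True

The claim is correct.

Using λ = h/(mv):
λ = (6.626 × 10^-34 J·s) / (1.67 × 10^-27 kg × 2.42 × 10^6 m/s)
λ = 1.64 × 10^-13 m

This matches the claimed value.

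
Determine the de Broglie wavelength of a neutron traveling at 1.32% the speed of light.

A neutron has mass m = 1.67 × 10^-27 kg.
1.00 × 10^-13 m

Using the de Broglie relation λ = h/(mv):

v = 1.32% × c = 3.957 × 10^6 m/s

λ = h/(mv)
λ = (6.626 × 10^-34 J·s) / (1.67 × 10^-27 kg × 3.957 × 10^6 m/s)
λ = 1.00 × 10^-13 m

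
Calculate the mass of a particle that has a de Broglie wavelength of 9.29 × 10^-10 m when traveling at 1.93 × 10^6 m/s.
3.70 × 10^-31 kg

From the de Broglie relation λ = h/(mv), we solve for m:

m = h/(λv)
m = (6.626 × 10^-34 J·s) / (9.29 × 10^-10 m × 1.93 × 10^6 m/s)
m = 3.70 × 10^-31 kg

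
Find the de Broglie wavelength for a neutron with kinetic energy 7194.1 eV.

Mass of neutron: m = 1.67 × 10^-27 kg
3.38 × 10^-13 m

Using λ = h/√(2mKE):

First convert KE to Joules: KE = 7194.1 eV = 1.153 × 10^-15 J

λ = h/√(2mKE)
λ = (6.626 × 10^-34 J·s) / √(2 × 1.67 × 10^-27 kg × 1.153 × 10^-15 J)
λ = 3.38 × 10^-13 m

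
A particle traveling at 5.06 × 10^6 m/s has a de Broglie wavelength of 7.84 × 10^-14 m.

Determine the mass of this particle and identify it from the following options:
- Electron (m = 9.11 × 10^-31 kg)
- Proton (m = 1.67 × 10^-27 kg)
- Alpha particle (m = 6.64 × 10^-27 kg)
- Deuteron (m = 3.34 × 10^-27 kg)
The particle is a proton.

From λ = h/(mv), solve for mass:

m = h/(λv)
m = (6.626 × 10^-34 J·s) / (7.84 × 10^-14 m × 5.06 × 10^6 m/s)
m = 1.67 × 10^-27 kg

Comparing with the listed masses, this is closest to a proton.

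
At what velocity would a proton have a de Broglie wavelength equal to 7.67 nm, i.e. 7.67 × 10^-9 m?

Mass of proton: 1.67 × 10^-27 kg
5.17 × 10^1 m/s

From λ = h/(mv), solve for v:

v = h/(mλ)
v = (6.626 × 10^-34 J·s) / (1.67 × 10^-27 kg × 7.67 × 10^-9 m)
v = 5.17 × 10^1 m/s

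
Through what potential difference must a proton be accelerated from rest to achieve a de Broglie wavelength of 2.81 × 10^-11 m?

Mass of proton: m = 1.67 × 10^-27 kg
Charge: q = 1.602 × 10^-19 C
1.04 V

From λ = h/√(2mqV), we solve for V:

λ² = h²/(2mqV)
V = h²/(2mqλ²)
V = (6.626 × 10^-34 J·s)² / (2 × 1.67 × 10^-27 kg × 1.602 × 10^-19 C × (2.81 × 10^-11 m)²)
V = 1.04 V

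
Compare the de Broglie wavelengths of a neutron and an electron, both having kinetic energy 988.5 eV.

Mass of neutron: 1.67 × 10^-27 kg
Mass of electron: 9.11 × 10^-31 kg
The electron has the longer wavelength.

Using λ = h/√(2mKE):

For neutron: λ₁ = h/√(2m₁KE) = 9.11 × 10^-13 m
For electron: λ₂ = h/√(2m₂KE) = 3.90 × 10^-11 m

Since λ ∝ 1/√m at constant kinetic energy, the lighter particle has the longer wavelength.

The electron has the longer de Broglie wavelength.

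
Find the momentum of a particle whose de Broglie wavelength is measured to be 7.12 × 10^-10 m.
9.31 × 10^-25 kg·m/s

From the de Broglie relation λ = h/p, we solve for p:

p = h/λ
p = (6.626 × 10^-34 J·s) / (7.12 × 10^-10 m)
p = 9.31 × 10^-25 kg·m/s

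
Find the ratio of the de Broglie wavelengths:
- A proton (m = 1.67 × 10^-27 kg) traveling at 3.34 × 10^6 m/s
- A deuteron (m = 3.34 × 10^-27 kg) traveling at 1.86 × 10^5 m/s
λ₁/λ₂ = 0.111

Using λ = h/(mv):

λ₁ = h/(m₁v₁) = 1.19 × 10^-13 m
λ₂ = h/(m₂v₂) = 1.07 × 10^-12 m

Ratio λ₁/λ₂ = (m₂v₂)/(m₁v₁)
         = (3.34 × 10^-27 kg × 1.86 × 10^5 m/s) / (1.67 × 10^-27 kg × 3.34 × 10^6 m/s)
         = 0.111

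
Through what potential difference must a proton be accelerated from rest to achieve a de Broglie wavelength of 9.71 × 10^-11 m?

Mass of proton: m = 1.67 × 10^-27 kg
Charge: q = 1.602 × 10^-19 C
8.70 × 10^-2 V

From λ = h/√(2mqV), we solve for V:

λ² = h²/(2mqV)
V = h²/(2mqλ²)
V = (6.626 × 10^-34 J·s)² / (2 × 1.67 × 10^-27 kg × 1.602 × 10^-19 C × (9.71 × 10^-11 m)²)
V = 8.70 × 10^-2 V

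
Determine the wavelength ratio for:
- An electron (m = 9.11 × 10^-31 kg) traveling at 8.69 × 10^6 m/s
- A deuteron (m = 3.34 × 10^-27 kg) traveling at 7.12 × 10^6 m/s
λ₁/λ₂ = 3.00 × 10^3

Using λ = h/(mv):

λ₁ = h/(m₁v₁) = 8.37 × 10^-11 m
λ₂ = h/(m₂v₂) = 2.79 × 10^-14 m

Ratio λ₁/λ₂ = (m₂v₂)/(m₁v₁)
         = (3.34 × 10^-27 kg × 7.12 × 10^6 m/s) / (9.11 × 10^-31 kg × 8.69 × 10^6 m/s)
         = 3.00 × 10^3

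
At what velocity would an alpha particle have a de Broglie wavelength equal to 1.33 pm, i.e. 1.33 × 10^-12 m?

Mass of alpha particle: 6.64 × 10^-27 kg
7.50 × 10^4 m/s

From λ = h/(mv), solve for v:

v = h/(mλ)
v = (6.626 × 10^-34 J·s) / (6.64 × 10^-27 kg × 1.33 × 10^-12 m)
v = 7.50 × 10^4 m/s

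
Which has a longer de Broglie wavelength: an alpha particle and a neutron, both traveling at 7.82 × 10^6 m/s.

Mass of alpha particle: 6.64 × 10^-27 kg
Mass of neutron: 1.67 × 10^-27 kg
The neutron has the longer wavelength.

Using λ = h/(mv), since both particles have the same velocity, the wavelength depends only on mass.

For alpha particle: λ₁ = h/(m₁v) = 1.28 × 10^-14 m
For neutron: λ₂ = h/(m₂v) = 5.07 × 10^-14 m

Since λ ∝ 1/m at constant velocity, the lighter particle has the longer wavelength.

The neutron has the longer de Broglie wavelength.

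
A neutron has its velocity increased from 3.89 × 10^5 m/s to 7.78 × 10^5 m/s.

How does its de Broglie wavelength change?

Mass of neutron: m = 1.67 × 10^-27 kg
The wavelength decreases by a factor of 2.

Using λ = h/(mv):

Initial wavelength: λ₁ = h/(mv₁) = 1.02 × 10^-12 m
Final wavelength: λ₂ = h/(mv₂) = 5.10 × 10^-13 m

Since λ ∝ 1/v, when velocity increases by a factor of 2, the wavelength decreases by a factor of 2.

λ₂/λ₁ = v₁/v₂ = 1/2

The wavelength decreases by a factor of 2.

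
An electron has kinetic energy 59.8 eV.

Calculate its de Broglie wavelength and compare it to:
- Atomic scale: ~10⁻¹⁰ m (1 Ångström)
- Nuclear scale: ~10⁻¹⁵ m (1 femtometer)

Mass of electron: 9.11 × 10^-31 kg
λ = 1.59 × 10^-10 m, which is larger than typical atomic dimensions (~1 Å).

Using λ = h/√(2mKE):

KE = 59.8 eV = 9.581 × 10^-18 J

λ = h/√(2mKE)
λ = (6.626 × 10^-34 J·s) / √(2 × 9.11 × 10^-31 kg × 9.581 × 10^-18 J)
λ = 1.59 × 10^-10 m

Comparison:
- Atomic scale (10⁻¹⁰ m): λ is 1.6× this size
- Nuclear scale (10⁻¹⁵ m): λ is 1.6e+05× this size

The wavelength is larger than typical atomic dimensions (~1 Å).

This wavelength is significant for atomic-scale phenomena like electron diffraction from crystal lattices.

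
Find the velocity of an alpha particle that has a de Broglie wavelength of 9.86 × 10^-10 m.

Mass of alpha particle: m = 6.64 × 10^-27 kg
1.01 × 10^2 m/s

From the de Broglie relation λ = h/(mv), we solve for v:

v = h/(mλ)
v = (6.626 × 10^-34 J·s) / (6.64 × 10^-27 kg × 9.86 × 10^-10 m)
v = 1.01 × 10^2 m/s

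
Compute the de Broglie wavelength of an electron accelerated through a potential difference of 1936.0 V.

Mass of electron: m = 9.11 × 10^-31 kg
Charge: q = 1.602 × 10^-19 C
2.79 × 10^-11 m

When a particle is accelerated through voltage V, it gains kinetic energy KE = qV.

The de Broglie wavelength is then λ = h/√(2mqV):

λ = h/√(2mqV)
λ = (6.626 × 10^-34 J·s) / √(2 × 9.11 × 10^-31 kg × 1.602 × 10^-19 C × 1936.0 V)
λ = 2.79 × 10^-11 m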